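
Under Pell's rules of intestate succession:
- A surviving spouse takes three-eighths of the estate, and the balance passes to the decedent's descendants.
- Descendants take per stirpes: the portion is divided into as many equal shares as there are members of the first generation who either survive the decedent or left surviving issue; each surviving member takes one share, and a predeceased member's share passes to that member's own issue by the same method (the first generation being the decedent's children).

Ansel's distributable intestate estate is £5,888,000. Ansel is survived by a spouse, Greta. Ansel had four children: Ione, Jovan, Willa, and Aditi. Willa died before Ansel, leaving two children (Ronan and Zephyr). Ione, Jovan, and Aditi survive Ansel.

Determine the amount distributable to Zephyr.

Zephyr receives £460,000.

Greta takes three-eighths of £5,888,000 = £2,208,000. The remaining £3,680,000 passes to the descendants.
The descendants' portion (£3,680,000) is divided into 4 shares of £920,000: Ione, Jovan, and Aditi each take £920,000; Willa's £920,000 share passes to Willa's issue.
Willa's share (£920,000) is divided into 2 shares of £460,000: Ronan and Zephyr each take £460,000.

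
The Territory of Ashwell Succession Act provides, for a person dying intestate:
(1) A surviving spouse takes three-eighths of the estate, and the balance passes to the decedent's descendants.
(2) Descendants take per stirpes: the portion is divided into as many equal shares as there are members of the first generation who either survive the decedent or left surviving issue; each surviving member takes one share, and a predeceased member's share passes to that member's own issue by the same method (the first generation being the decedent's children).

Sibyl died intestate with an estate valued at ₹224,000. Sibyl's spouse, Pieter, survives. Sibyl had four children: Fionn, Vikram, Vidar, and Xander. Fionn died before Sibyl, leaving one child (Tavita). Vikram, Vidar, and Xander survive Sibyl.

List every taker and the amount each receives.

Pieter: ₹84,000; Tavita: ₹35,000; Vikram: ₹35,000; Vidar: ₹35,000; Xander: ₹35,000

Pieter takes three-eighths of ₹224,000 = ₹84,000. The remaining ₹140,000 passes to the descendants.
The descendants' portion (₹140,000) is divided into 4 shares of ₹35,000: Vikram, Vidar, and Xander each take ₹35,000; Fionn's ₹35,000 share passes to Fionn's issue.
Fionn's share (₹35,000) passes entirely to Tavita.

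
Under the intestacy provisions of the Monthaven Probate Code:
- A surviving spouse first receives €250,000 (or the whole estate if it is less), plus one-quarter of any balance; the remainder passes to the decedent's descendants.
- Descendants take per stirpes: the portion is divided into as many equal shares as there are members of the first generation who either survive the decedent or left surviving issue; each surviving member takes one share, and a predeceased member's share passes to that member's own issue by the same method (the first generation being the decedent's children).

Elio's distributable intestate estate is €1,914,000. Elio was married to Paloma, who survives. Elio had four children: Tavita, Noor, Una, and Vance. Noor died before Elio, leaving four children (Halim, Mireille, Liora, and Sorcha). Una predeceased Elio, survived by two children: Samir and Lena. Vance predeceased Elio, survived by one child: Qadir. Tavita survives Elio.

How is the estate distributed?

Paloma: €666,000; Tavita: €312,000; Halim: €78,000; Mireille: €78,000; Liora: €78,000; Sorcha: €78,000; Samir: €156,000; Lena: €156,000; Qadir: €312,000

Paloma first takes €250,000, leaving a balance of €1,664,000. Paloma then takes one-quarter of the balance (€416,000), for a total of €666,000. The remaining €1,248,000 passes to the descendants.
The descendants' portion (€1,248,000) is divided into 4 shares of €312,000: Tavita takes €312,000; Noor's €312,000 share passes to Noor's issue; Una's €312,000 share passes to Una's issue; Vance's €312,000 share passes to Vance's issue.
Noor's share (€312,000) is divided into 4 shares of €78,000: Halim, Mireille, Liora, and Sorcha each take €78,000.
Una's share (€312,000) is divided into 2 shares of €156,000: Samir and Lena each take €156,000.
Vance's share (€312,000) passes entirely to Qadir.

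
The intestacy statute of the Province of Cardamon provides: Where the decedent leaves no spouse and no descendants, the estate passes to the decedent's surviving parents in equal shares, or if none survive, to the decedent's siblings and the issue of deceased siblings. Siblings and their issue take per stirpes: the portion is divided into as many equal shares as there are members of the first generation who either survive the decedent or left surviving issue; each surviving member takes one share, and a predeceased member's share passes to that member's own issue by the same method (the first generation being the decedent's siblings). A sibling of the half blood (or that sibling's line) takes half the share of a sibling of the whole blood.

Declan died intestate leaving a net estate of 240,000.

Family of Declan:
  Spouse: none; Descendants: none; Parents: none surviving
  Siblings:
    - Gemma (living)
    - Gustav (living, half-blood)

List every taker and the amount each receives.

The entire 240,000 passes to the siblings and their issue.
Counting each half-blood sibling's line as half a unit, there are 3/2 units in 240,000, so one unit is 160,000. Whole-blood lines (Gemma) take 160,000 each; half-blood lines (Gustav) take 80,000 each.

Gemma: 160,000; Gustav: 80,000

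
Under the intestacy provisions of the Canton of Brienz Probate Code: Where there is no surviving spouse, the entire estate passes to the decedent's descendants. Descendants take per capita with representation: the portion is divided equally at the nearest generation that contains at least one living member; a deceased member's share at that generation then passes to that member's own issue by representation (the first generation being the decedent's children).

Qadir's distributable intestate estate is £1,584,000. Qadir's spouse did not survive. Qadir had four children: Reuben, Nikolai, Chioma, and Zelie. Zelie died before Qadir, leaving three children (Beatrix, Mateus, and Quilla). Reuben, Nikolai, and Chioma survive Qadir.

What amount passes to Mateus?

Mateus receives £132,000.

The entire £1,584,000 passes to the descendants.
That amount (£1,584,000) is divided into 4 shares of £396,000: Reuben, Nikolai, and Chioma each take £396,000; Zelie's £396,000 share passes to Zelie's issue.
Zelie's share (£396,000) is divided into 3 shares of £132,000: Beatrix, Mateus, and Quilla each take £132,000.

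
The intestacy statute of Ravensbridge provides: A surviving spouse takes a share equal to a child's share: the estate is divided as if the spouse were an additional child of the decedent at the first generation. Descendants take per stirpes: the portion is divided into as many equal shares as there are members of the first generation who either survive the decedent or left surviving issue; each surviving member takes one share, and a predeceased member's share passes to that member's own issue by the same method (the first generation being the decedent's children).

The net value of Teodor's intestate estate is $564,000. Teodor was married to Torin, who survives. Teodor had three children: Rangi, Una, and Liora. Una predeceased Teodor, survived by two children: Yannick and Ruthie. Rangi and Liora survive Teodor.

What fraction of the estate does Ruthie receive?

Ruthie receives 1/8 of the estate.

The spouse counts as an additional share at the children's level, so there are 4 primary shares of $141,000. Torin takes one such share ($141,000).
The children's combined portion ($423,000) is divided into 3 shares of $141,000: Rangi and Liora each take $141,000; Una's $141,000 share passes to Una's issue.
Una's share ($141,000) is divided into 2 shares of $70,500: Yannick and Ruthie each take $70,500.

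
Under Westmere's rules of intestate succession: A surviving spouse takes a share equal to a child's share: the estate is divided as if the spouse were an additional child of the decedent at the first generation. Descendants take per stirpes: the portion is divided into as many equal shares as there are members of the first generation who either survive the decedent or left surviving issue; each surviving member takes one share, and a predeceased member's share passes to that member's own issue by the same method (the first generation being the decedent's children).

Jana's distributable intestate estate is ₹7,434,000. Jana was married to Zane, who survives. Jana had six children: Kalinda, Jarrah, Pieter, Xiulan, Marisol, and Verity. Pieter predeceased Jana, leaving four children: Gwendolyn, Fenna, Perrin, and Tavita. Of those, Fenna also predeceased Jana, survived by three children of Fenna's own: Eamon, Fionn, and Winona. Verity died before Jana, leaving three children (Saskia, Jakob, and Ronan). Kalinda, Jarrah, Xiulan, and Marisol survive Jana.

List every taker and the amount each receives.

Zane: ₹1,062,000; Kalinda: ₹1,062,000; Jarrah: ₹1,062,000; Gwendolyn: ₹265,500; Eamon: ₹88,500; Fionn: ₹88,500; Winona: ₹88,500; Perrin: ₹265,500; Tavita: ₹265,500; Xiulan: ₹1,062,000; Marisol: ₹1,062,000; Saskia: ₹354,000; Jakob: ₹354,000; Ronan: ₹354,000

The spouse counts as an additional share at the children's level, so there are 7 primary shares of ₹1,062,000. Zane takes one such share (₹1,062,000).
The children's combined portion (₹6,372,000) is divided into 6 shares of ₹1,062,000: Kalinda, Jarrah, Xiulan, and Marisol each take ₹1,062,000; Pieter's ₹1,062,000 share passes to Pieter's issue; Verity's ₹1,062,000 share passes to Verity's issue.
Pieter's share (₹1,062,000) is divided into 4 shares of ₹265,500: Gwendolyn, Perrin, and Tavita each take ₹265,500; Fenna's ₹265,500 share passes to Fenna's issue.
Fenna's share (₹265,500) is divided into 3 shares of ₹88,500: Eamon, Fionn, and Winona each take ₹88,500.
Verity's share (₹1,062,000) is divided into 3 shares of ₹354,000: Saskia, Jakob, and Ronan each take ₹354,000.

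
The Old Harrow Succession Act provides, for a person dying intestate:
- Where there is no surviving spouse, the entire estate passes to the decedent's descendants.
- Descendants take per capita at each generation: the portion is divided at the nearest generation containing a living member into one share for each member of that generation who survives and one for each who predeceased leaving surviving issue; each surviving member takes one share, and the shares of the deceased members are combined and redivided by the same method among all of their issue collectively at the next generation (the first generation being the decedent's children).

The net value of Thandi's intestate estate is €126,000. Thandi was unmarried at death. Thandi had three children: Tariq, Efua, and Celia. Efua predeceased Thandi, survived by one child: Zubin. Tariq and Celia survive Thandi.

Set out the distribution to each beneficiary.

Tariq: €42,000; Zubin: €42,000; Celia: €42,000

The entire €126,000 passes to the descendants.
That amount (€126,000) is divided at the children's generation into 3 shares of €42,000. Tariq and Celia each take €42,000. The remaining share for the deceased Efua (€42,000) is carried to the next generation.
That pool (€42,000) passes entirely to Zubin, the sole taker at the grandchildren's generation.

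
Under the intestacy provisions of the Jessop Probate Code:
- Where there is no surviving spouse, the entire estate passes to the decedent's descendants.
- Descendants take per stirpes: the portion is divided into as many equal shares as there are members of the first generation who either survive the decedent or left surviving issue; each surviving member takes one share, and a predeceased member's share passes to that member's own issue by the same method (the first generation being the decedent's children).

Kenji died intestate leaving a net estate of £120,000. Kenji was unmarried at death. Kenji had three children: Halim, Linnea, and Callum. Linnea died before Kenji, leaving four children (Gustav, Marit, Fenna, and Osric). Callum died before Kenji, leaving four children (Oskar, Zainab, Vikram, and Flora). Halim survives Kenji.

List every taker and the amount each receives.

The entire £120,000 passes to the descendants.
That amount (£120,000) is divided into 3 shares of £40,000: Halim takes £40,000; Linnea's £40,000 share passes to Linnea's issue; Callum's £40,000 share passes to Callum's issue.
Linnea's share (£40,000) is divided into 4 shares of £10,000: Gustav, Marit, Fenna, and Osric each take £10,000.
Callum's share (£40,000) is divided into 4 shares of £10,000: Oskar, Zainab, Vikram, and Flora each take £10,000.

Halim: £40,000; Gustav: £10,000; Marit: £10,000; Fenna: £10,000; Osric: £10,000; Oskar: £10,000; Zainab: £10,000; Vikram: £10,000; Flora: £10,000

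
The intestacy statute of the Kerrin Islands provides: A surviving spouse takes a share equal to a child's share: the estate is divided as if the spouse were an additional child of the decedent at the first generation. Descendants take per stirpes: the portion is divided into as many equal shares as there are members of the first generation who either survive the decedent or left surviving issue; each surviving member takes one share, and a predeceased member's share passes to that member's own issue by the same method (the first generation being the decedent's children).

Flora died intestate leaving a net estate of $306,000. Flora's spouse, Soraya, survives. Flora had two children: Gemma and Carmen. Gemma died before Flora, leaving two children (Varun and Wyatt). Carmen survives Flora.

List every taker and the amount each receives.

Soraya: $102,000; Varun: $51,000; Wyatt: $51,000; Carmen: $102,000

The spouse counts as an additional share at the children's level, so there are 3 primary shares of $102,000. Soraya takes one such share ($102,000).
The children's combined portion ($204,000) is divided into 2 shares of $102,000: Carmen takes $102,000; Gemma's $102,000 share passes to Gemma's issue.
Gemma's share ($102,000) is divided into 2 shares of $51,000: Varun and Wyatt each take $51,000.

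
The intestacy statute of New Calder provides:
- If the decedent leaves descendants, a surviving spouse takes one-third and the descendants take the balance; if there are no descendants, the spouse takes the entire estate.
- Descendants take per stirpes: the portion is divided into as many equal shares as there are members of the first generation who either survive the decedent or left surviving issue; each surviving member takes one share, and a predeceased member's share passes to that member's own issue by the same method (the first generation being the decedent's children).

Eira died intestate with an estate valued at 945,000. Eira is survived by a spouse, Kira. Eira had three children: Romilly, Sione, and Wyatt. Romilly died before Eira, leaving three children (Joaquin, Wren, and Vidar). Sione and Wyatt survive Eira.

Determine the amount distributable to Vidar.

Kira takes one-third of 945,000 = 315,000. The remaining 630,000 passes to the descendants.
The descendants' portion (630,000) is divided into 3 shares of 210,000: Sione and Wyatt each take 210,000; Romilly's 210,000 share passes to Romilly's issue.
Romilly's share (210,000) is divided into 3 shares of 70,000: Joaquin, Wren, and Vidar each take 70,000.

Vidar receives 70,000.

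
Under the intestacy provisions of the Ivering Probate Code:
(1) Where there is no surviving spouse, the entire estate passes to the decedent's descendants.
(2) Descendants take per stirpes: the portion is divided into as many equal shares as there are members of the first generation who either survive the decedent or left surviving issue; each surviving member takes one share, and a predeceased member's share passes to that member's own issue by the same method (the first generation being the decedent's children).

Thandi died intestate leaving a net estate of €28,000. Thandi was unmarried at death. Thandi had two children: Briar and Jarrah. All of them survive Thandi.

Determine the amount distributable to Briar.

The entire €28,000 passes to the descendants.
That amount (€28,000) is divided into 2 shares of €14,000: Briar and Jarrah each take €14,000.

Briar receives €14,000.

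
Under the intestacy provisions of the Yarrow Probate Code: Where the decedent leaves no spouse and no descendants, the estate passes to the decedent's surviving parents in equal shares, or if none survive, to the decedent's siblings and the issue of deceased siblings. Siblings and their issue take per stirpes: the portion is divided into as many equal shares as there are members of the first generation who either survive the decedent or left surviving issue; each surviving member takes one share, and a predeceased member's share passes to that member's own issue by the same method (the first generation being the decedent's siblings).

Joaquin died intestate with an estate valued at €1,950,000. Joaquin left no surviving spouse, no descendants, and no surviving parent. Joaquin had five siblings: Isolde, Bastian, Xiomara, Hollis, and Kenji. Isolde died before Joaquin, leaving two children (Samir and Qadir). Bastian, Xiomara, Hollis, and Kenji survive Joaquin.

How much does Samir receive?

The entire €1,950,000 passes to the siblings and their issue.
That amount (€1,950,000) is divided into 5 shares of €390,000: Bastian, Xiomara, Hollis, and Kenji each take €390,000; Isolde's €390,000 share passes to Isolde's issue.
Isolde's share (€390,000) is divided into 2 shares of €195,000: Samir and Qadir each take €195,000.

Samir receives €195,000.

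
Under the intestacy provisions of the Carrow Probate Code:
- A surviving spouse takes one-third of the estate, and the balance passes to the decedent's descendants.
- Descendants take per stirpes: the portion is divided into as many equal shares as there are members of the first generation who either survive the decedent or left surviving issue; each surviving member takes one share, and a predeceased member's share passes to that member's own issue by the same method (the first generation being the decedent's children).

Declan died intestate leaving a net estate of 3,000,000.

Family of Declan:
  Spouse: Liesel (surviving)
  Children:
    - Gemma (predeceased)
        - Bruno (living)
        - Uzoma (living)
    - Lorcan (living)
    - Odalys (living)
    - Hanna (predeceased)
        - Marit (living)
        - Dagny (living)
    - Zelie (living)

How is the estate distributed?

Liesel: 1,000,000; Bruno: 200,000; Uzoma: 200,000; Lorcan: 400,000; Odalys: 400,000; Marit: 200,000; Dagny: 200,000; Zelie: 400,000

Liesel takes one-third of 3,000,000 = 1,000,000. The remaining 2,000,000 passes to the descendants.
The descendants' portion (2,000,000) is divided into 5 shares of 400,000: Lorcan, Odalys, and Zelie each take 400,000; Gemma's 400,000 share passes to Gemma's issue; Hanna's 400,000 share passes to Hanna's issue.
Gemma's share (400,000) is divided into 2 shares of 200,000: Bruno and Uzoma each take 200,000.
Hanna's share (400,000) is divided into 2 shares of 200,000: Marit and Dagny each take 200,000.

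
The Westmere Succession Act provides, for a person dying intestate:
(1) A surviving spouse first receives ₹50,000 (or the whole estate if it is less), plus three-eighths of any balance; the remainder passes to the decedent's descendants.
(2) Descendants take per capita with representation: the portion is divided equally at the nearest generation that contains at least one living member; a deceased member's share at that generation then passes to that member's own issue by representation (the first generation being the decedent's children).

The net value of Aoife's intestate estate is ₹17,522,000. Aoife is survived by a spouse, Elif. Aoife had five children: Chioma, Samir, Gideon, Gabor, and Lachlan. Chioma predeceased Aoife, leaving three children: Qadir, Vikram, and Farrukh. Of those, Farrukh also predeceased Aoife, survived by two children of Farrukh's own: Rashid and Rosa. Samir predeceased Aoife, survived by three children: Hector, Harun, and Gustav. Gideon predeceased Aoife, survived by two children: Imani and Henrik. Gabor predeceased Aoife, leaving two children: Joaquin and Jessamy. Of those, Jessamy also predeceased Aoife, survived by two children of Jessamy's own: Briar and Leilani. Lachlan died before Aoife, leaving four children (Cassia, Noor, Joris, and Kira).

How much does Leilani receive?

Leilani receives ₹390,000.

Elif first takes ₹50,000, leaving a balance of ₹17,472,000. Elif then takes three-eighths of the balance (₹6,552,000), for a total of ₹6,602,000. The remaining ₹10,920,000 passes to the descendants.
No child survives, so the initial division is made at the grandchildren's generation.
The descendants' portion (₹10,920,000) is divided into 14 shares of ₹780,000: Qadir, Vikram, Hector, Harun, Gustav, Imani, Henrik, Joaquin, Cassia, Noor, Joris, and Kira each take ₹780,000; Farrukh's ₹780,000 share passes to Farrukh's issue; Jessamy's ₹780,000 share passes to Jessamy's issue.
Farrukh's share (₹780,000) is divided into 2 shares of ₹390,000: Rashid and Rosa each take ₹390,000.
Jessamy's share (₹780,000) is divided into 2 shares of ₹390,000: Briar and Leilani each take ₹390,000.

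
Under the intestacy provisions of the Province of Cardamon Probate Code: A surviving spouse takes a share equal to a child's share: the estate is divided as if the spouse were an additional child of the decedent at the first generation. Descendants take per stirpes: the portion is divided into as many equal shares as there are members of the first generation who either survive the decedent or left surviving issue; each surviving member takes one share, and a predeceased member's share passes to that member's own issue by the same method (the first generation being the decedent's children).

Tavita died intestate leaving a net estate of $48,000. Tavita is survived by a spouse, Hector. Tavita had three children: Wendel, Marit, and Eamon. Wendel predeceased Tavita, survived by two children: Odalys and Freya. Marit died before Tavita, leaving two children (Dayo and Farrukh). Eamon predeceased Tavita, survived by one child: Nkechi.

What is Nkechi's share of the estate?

The spouse counts as an additional share at the children's level, so there are 4 primary shares of $12,000. Hector takes one such share ($12,000).
The children's combined portion ($36,000) is divided into 3 shares of $12,000: Wendel's $12,000 share passes to Wendel's issue; Marit's $12,000 share passes to Marit's issue; Eamon's $12,000 share passes to Eamon's issue.
Wendel's share ($12,000) is divided into 2 shares of $6,000: Odalys and Freya each take $6,000.
Marit's share ($12,000) is divided into 2 shares of $6,000: Dayo and Farrukh each take $6,000.
Eamon's share ($12,000) passes entirely to Nkechi.

Nkechi receives $12,000.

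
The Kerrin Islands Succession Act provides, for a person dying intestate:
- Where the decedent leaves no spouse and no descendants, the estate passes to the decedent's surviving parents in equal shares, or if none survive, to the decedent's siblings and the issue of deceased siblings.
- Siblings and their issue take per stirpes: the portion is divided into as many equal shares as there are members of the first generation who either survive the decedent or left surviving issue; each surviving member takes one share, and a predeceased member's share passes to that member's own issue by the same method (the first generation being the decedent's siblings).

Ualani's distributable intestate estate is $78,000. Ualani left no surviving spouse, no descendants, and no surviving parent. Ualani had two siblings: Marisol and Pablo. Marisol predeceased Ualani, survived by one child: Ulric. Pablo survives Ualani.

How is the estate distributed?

Ulric: $39,000; Pablo: $39,000

The entire $78,000 passes to the siblings and their issue.
That amount ($78,000) is divided into 2 shares of $39,000: Pablo takes $39,000; Marisol's $39,000 share passes to Marisol's issue.
Marisol's share ($39,000) passes entirely to Ulric.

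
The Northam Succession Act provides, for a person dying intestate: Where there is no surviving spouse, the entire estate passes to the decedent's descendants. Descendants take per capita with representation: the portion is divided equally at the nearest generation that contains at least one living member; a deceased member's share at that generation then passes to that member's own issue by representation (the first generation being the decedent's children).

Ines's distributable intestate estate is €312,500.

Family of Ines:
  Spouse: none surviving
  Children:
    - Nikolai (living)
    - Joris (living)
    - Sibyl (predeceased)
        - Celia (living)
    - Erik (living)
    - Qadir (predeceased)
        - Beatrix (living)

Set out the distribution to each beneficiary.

The entire €312,500 passes to the descendants.
That amount (€312,500) is divided into 5 shares of €62,500: Nikolai, Joris, and Erik each take €62,500; Sibyl's €62,500 share passes to Sibyl's issue; Qadir's €62,500 share passes to Qadir's issue.
Sibyl's share (€62,500) passes entirely to Celia.
Qadir's share (€62,500) passes entirely to Beatrix.

Nikolai: €62,500; Joris: €62,500; Celia: €62,500; Erik: €62,500; Beatrix: €62,500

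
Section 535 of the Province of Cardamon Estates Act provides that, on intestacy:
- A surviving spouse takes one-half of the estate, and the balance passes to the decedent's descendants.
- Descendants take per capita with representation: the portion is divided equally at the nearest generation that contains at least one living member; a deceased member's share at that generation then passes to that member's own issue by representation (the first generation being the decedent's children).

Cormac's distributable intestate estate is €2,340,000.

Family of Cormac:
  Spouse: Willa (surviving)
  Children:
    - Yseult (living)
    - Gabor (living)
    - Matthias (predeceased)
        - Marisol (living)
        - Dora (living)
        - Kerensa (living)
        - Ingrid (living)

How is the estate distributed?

Willa takes one-half of €2,340,000 = €1,170,000. The remaining €1,170,000 passes to the descendants.
The descendants' portion (€1,170,000) is divided into 3 shares of €390,000: Yseult and Gabor each take €390,000; Matthias's €390,000 share passes to Matthias's issue.
Matthias's share (€390,000) is divided into 4 shares of €97,500: Marisol, Dora, Kerensa, and Ingrid each take €97,500.

Willa: €1,170,000; Yseult: €390,000; Gabor: €390,000; Marisol: €97,500; Dora: €97,500; Kerensa: €97,500; Ingrid: €97,500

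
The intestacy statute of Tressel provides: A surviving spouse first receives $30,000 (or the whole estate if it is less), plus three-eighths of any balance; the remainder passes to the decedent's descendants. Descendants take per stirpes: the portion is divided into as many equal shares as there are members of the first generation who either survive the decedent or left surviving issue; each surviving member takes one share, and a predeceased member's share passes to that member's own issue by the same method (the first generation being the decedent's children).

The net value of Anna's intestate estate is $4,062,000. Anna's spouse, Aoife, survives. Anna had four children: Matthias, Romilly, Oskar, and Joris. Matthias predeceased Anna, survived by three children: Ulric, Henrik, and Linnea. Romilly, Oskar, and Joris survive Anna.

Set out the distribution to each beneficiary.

Aoife: $1,542,000; Ulric: $210,000; Henrik: $210,000; Linnea: $210,000; Romilly: $630,000; Oskar: $630,000; Joris: $630,000

Aoife first takes $30,000, leaving a balance of $4,032,000. Aoife then takes three-eighths of the balance ($1,512,000), for a total of $1,542,000. The remaining $2,520,000 passes to the descendants.
The descendants' portion ($2,520,000) is divided into 4 shares of $630,000: Romilly, Oskar, and Joris each take $630,000; Matthias's $630,000 share passes to Matthias's issue.
Matthias's share ($630,000) is divided into 3 shares of $210,000: Ulric, Henrik, and Linnea each take $210,000.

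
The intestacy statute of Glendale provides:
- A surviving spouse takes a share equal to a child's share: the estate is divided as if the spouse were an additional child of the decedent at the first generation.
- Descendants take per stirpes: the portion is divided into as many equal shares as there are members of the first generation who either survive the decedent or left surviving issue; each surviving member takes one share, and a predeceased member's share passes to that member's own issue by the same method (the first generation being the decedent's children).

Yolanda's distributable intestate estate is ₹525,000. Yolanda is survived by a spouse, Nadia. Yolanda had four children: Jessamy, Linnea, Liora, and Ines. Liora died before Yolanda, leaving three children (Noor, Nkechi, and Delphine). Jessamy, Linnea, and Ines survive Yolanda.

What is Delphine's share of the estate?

Delphine receives ₹35,000.

The spouse counts as an additional share at the children's level, so there are 5 primary shares of ₹105,000. Nadia takes one such share (₹105,000).
The children's combined portion (₹420,000) is divided into 4 shares of ₹105,000: Jessamy, Linnea, and Ines each take ₹105,000; Liora's ₹105,000 share passes to Liora's issue.
Liora's share (₹105,000) is divided into 3 shares of ₹35,000: Noor, Nkechi, and Delphine each take ₹35,000.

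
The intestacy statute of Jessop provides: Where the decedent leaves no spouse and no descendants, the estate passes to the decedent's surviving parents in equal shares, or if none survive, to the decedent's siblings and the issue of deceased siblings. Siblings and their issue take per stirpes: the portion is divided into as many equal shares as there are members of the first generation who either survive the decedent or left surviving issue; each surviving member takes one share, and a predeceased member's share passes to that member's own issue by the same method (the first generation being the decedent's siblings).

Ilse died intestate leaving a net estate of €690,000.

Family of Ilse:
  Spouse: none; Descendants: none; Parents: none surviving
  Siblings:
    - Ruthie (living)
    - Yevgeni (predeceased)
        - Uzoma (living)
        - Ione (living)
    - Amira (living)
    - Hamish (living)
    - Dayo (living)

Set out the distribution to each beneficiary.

The entire €690,000 passes to the siblings and their issue.
That amount (€690,000) is divided into 5 shares of €138,000: Ruthie, Amira, Hamish, and Dayo each take €138,000; Yevgeni's €138,000 share passes to Yevgeni's issue.
Yevgeni's share (€138,000) is divided into 2 shares of €69,000: Uzoma and Ione each take €69,000.

Ruthie: €138,000; Uzoma: €69,000; Ione: €69,000; Amira: €138,000; Hamish: €138,000; Dayo: €138,000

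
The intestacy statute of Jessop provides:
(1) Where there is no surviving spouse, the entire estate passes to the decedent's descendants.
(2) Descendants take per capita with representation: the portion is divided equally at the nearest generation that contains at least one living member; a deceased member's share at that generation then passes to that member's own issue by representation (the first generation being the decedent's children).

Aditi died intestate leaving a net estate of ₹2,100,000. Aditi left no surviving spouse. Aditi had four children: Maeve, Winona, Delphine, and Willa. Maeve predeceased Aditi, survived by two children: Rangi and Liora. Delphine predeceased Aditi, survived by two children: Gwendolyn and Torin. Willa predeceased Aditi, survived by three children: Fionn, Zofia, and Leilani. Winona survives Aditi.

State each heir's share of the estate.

The entire ₹2,100,000 passes to the descendants.
That amount (₹2,100,000) is divided into 4 shares of ₹525,000: Winona takes ₹525,000; Maeve's ₹525,000 share passes to Maeve's issue; Delphine's ₹525,000 share passes to Delphine's issue; Willa's ₹525,000 share passes to Willa's issue.
Maeve's share (₹525,000) is divided into 2 shares of ₹262,500: Rangi and Liora each take ₹262,500.
Delphine's share (₹525,000) is divided into 2 shares of ₹262,500: Gwendolyn and Torin each take ₹262,500.
Willa's share (₹525,000) is divided into 3 shares of ₹175,000: Fionn, Zofia, and Leilani each take ₹175,000.

Rangi: ₹262,500; Liora: ₹262,500; Winona: ₹525,000; Gwendolyn: ₹262,500; Torin: ₹262,500; Fionn: ₹175,000; Zofia: ₹175,000; Leilani: ₹175,000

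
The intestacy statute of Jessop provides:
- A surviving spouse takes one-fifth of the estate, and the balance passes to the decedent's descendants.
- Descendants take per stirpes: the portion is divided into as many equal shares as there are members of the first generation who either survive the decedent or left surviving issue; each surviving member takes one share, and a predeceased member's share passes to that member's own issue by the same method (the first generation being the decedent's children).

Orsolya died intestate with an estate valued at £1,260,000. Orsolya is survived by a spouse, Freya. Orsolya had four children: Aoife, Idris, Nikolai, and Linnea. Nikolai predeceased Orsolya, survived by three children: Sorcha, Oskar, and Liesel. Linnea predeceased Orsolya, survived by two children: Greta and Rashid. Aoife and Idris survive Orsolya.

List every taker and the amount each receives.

Freya takes one-fifth of £1,260,000 = £252,000. The remaining £1,008,000 passes to the descendants.
The descendants' portion (£1,008,000) is divided into 4 shares of £252,000: Aoife and Idris each take £252,000; Nikolai's £252,000 share passes to Nikolai's issue; Linnea's £252,000 share passes to Linnea's issue.
Nikolai's share (£252,000) is divided into 3 shares of £84,000: Sorcha, Oskar, and Liesel each take £84,000.
Linnea's share (£252,000) is divided into 2 shares of £126,000: Greta and Rashid each take £126,000.

Freya: £252,000; Aoife: £252,000; Idris: £252,000; Sorcha: £84,000; Oskar: £84,000; Liesel: £84,000; Greta: £126,000; Rashid: £126,000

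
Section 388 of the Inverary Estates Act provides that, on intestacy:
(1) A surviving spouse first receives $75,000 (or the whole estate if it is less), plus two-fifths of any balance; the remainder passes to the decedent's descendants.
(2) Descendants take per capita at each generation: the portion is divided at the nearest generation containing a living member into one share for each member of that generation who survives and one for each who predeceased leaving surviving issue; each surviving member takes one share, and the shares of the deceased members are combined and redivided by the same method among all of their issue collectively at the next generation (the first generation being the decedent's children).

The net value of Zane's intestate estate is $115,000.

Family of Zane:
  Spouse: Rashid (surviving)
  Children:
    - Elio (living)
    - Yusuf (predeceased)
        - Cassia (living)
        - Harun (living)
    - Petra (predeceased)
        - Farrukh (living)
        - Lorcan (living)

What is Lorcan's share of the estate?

Lorcan receives $4,000.

Rashid first takes $75,000, leaving a balance of $40,000. Rashid then takes two-fifths of the balance ($16,000), for a total of $91,000. The remaining $24,000 passes to the descendants.
The descendants' portion ($24,000) is divided at the children's generation into 3 shares of $8,000. Elio takes $8,000. The 2 shares of the deceased (Yusuf and Petra) are combined into a pool of $16,000.
That pool ($16,000) is divided at the grandchildren's generation equally among Cassia, Harun, Farrukh, and Lorcan: $4,000 each.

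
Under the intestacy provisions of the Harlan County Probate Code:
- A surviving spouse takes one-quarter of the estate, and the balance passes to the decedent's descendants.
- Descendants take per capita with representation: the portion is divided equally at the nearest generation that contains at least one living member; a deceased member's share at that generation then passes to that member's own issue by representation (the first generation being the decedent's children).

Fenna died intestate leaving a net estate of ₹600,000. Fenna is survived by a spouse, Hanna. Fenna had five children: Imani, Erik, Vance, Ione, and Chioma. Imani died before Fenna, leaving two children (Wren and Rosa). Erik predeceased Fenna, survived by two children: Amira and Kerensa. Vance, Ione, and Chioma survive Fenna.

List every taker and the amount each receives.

Hanna: ₹150,000; Wren: ₹45,000; Rosa: ₹45,000; Amira: ₹45,000; Kerensa: ₹45,000; Vance: ₹90,000; Ione: ₹90,000; Chioma: ₹90,000

Hanna takes one-quarter of ₹600,000 = ₹150,000. The remaining ₹450,000 passes to the descendants.
The descendants' portion (₹450,000) is divided into 5 shares of ₹90,000: Vance, Ione, and Chioma each take ₹90,000; Imani's ₹90,000 share passes to Imani's issue; Erik's ₹90,000 share passes to Erik's issue.
Imani's share (₹90,000) is divided into 2 shares of ₹45,000: Wren and Rosa each take ₹45,000.
Erik's share (₹90,000) is divided into 2 shares of ₹45,000: Amira and Kerensa each take ₹45,000.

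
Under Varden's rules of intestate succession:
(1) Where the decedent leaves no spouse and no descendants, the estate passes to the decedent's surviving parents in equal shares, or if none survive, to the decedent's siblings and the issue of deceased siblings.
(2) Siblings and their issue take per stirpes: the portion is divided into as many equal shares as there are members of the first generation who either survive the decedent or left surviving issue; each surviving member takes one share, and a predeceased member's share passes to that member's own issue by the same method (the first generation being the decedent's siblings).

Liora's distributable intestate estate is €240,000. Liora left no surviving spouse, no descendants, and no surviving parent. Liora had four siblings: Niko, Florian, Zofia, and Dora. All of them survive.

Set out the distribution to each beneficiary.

Niko: €60,000; Florian: €60,000; Zofia: €60,000; Dora: €60,000

The entire €240,000 passes to the siblings and their issue.
That amount (€240,000) is divided into 4 shares of €60,000: Niko, Florian, Zofia, and Dora each take €60,000.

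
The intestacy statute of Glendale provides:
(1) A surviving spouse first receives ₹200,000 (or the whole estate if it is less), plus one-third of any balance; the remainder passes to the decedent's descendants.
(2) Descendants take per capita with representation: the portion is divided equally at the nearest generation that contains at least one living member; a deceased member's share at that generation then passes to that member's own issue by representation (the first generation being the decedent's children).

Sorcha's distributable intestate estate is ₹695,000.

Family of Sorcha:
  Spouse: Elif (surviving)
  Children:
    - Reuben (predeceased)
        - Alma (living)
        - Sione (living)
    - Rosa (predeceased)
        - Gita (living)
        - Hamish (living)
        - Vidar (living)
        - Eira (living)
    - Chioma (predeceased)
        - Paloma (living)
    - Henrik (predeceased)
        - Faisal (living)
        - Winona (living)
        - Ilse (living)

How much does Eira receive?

Elif first takes ₹200,000, leaving a balance of ₹495,000. Elif then takes one-third of the balance (₹165,000), for a total of ₹365,000. The remaining ₹330,000 passes to the descendants.
No child survives, so the initial division is made at the grandchildren's generation.
The descendants' portion (₹330,000) is divided into 10 shares of ₹33,000: Alma, Sione, Gita, Hamish, Vidar, Eira, Paloma, Faisal, Winona, and Ilse each take ₹33,000.

Eira receives ₹33,000.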